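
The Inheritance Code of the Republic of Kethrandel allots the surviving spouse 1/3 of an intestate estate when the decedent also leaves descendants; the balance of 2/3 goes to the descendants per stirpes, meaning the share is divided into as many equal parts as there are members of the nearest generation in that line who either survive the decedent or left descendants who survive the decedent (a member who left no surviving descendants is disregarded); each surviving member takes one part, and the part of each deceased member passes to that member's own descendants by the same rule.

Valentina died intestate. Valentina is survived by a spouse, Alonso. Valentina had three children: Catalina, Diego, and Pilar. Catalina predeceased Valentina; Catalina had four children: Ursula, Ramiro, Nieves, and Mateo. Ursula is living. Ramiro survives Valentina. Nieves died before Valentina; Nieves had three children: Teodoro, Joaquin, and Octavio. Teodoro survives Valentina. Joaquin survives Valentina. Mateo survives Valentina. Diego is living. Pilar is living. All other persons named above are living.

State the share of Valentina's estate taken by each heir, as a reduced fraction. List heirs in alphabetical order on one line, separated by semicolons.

Alonso, as surviving spouse, takes 1/3.
The remaining 2/3 passes to Valentina's descendants per stirpes.
The 2/3 is divided into 3 equal shares of 2/9 among Catalina, Diego, Pilar.
Catalina predeceased; the 2/9 allotted to Catalina's branch passes to Catalina's issue by representation.
The 2/9 is divided into 4 equal shares of 1/18 among Ursula, Ramiro, Nieves, Mateo.
Ursula is living and takes 1/18.
Ramiro is living and takes 1/18.
Nieves predeceased; the 1/18 allotted to Nieves's branch passes to Nieves's issue by representation.
The 1/18 is divided into 3 equal shares of 1/54 among Teodoro, Joaquin, Octavio.
Teodoro is living and takes 1/54.
Joaquin is living and takes 1/54.
Octavio is living and takes 1/54.
Mateo is living and takes 1/18.
Diego is living and takes 2/9.
Pilar is living and takes 2/9.

Alonso 1/3; Diego 2/9; Joaquin 1/54; Mateo 1/18; Octavio 1/54; Pilar 2/9; Ramiro 1/18; Teodoro 1/54; Ursula 1/18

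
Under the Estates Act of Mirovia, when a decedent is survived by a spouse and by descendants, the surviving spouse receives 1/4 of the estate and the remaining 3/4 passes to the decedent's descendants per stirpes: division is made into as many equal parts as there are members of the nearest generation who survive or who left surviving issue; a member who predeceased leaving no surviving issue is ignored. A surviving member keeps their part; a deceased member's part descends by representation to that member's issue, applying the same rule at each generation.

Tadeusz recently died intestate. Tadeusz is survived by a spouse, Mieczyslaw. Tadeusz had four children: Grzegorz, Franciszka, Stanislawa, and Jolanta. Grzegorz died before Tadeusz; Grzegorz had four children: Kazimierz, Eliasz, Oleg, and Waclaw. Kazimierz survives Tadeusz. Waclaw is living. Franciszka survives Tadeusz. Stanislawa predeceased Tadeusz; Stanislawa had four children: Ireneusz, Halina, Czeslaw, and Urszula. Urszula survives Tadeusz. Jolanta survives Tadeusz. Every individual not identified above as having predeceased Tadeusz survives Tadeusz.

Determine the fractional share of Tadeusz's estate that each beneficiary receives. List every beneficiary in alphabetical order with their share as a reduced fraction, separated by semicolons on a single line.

Mieczyslaw, as surviving spouse, takes 1/4.
The remaining 3/4 passes to Tadeusz's descendants per stirpes.
The 3/4 is divided into 4 equal shares of 3/16 among Grzegorz, Franciszka, Stanislawa, Jolanta.
Grzegorz predeceased; the 3/16 allotted to Grzegorz's branch passes to Grzegorz's issue by representation.
The 3/16 is divided into 4 equal shares of 3/64 among Kazimierz, Eliasz, Oleg, Waclaw.
Kazimierz is living and takes 3/64.
Eliasz is living and takes 3/64.
Oleg is living and takes 3/64.
Waclaw is living and takes 3/64.
Franciszka is living and takes 3/16.
Stanislawa predeceased; the 3/16 allotted to Stanislawa's branch passes to Stanislawa's issue by representation.
The 3/16 is divided into 4 equal shares of 3/64 among Ireneusz, Halina, Czeslaw, Urszula.
Ireneusz is living and takes 3/64.
Halina is living and takes 3/64.
Czeslaw is living and takes 3/64.
Urszula is living and takes 3/64.
Jolanta is living and takes 3/16.

Czeslaw 3/64; Eliasz 3/64; Franciszka 3/16; Halina 3/64; Ireneusz 3/64; Jolanta 3/16; Kazimierz 3/64; Mieczyslaw 1/4; Oleg 3/64; Urszula 3/64; Waclaw 3/64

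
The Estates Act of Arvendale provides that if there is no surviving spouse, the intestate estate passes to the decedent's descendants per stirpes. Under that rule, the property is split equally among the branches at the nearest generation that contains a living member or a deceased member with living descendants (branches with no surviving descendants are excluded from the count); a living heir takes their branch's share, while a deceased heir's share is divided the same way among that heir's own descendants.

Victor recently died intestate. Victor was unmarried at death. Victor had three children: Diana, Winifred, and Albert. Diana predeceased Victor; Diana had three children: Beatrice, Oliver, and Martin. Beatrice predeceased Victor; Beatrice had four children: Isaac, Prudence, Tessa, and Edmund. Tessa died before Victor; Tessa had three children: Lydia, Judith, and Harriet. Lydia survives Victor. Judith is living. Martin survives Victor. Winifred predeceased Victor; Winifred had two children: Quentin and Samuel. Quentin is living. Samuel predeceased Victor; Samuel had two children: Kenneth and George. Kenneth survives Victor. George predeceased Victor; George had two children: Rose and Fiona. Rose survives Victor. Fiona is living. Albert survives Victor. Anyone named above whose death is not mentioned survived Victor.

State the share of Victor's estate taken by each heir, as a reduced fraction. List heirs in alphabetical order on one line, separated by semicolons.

Albert 1/3; Edmund 1/36; Fiona 1/24; Harriet 1/108; Isaac 1/36; Judith 1/108; Kenneth 1/12; Lydia 1/108; Martin 1/9; Oliver 1/9; Prudence 1/36; Quentin 1/6; Rose 1/24

There is no surviving spouse, so the entire estate passes to Victor's descendants per stirpes.
The estate is divided into 3 equal shares of 1/3 among Diana, Winifred, Albert.
Diana predeceased; the 1/3 allotted to Diana's branch passes to Diana's issue by representation.
The 1/3 is divided into 3 equal shares of 1/9 among Beatrice, Oliver, Martin.
Beatrice predeceased; the 1/9 allotted to Beatrice's branch passes to Beatrice's issue by representation.
The 1/9 is divided into 4 equal shares of 1/36 among Isaac, Prudence, Tessa, Edmund.
Isaac is living and takes 1/36.
Prudence is living and takes 1/36.
Tessa predeceased; the 1/36 allotted to Tessa's branch passes to Tessa's issue by representation.
The 1/36 is divided into 3 equal shares of 1/108 among Lydia, Judith, Harriet.
Lydia is living and takes 1/108.
Judith is living and takes 1/108.
Harriet is living and takes 1/108.
Edmund is living and takes 1/36.
Oliver is living and takes 1/9.
Martin is living and takes 1/9.
Winifred predeceased; the 1/3 allotted to Winifred's branch passes to Winifred's issue by representation.
The 1/3 is divided into 2 equal shares of 1/6 among Quentin, Samuel.
Quentin is living and takes 1/6.
Samuel predeceased; the 1/6 allotted to Samuel's branch passes to Samuel's issue by representation.
The 1/6 is divided into 2 equal shares of 1/12 among Kenneth, George.
Kenneth is living and takes 1/12.
George predeceased; the 1/12 allotted to George's branch passes to George's issue by representation.
The 1/12 is divided into 2 equal shares of 1/24 among Rose, Fiona.
Rose is living and takes 1/24.
Fiona is living and takes 1/24.
Albert is living and takes 1/3.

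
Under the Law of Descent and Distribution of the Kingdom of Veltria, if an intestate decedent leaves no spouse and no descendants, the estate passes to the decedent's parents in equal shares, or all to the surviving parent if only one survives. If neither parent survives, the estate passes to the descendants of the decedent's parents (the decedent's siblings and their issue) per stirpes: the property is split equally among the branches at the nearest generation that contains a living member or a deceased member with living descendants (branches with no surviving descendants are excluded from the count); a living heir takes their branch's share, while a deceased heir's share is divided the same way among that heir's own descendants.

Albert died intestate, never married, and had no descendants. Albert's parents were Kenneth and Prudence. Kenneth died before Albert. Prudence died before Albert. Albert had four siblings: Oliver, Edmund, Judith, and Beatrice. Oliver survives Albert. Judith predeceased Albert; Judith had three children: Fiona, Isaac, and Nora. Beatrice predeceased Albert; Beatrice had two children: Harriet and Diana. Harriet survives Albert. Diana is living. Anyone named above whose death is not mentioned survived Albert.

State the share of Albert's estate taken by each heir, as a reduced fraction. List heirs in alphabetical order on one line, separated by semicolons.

Diana 1/8; Edmund 1/4; Fiona 1/12; Harriet 1/8; Isaac 1/12; Nora 1/12; Oliver 1/4

Neither parent survives and there are no descendants, so the estate passes to Albert's siblings and their issue per stirpes.
The estate is divided into 4 equal shares of 1/4 among Oliver, Edmund, Judith, Beatrice.
Oliver is living and takes 1/4.
Edmund is living and takes 1/4.
Judith predeceased; the 1/4 allotted to Judith's branch passes to Judith's issue by representation.
The 1/4 is divided into 3 equal shares of 1/12 among Fiona, Isaac, Nora.
Fiona is living and takes 1/12.
Isaac is living and takes 1/12.
Nora is living and takes 1/12.
Beatrice predeceased; the 1/4 allotted to Beatrice's branch passes to Beatrice's issue by representation.
The 1/4 is divided into 2 equal shares of 1/8 among Harriet, Diana.
Harriet is living and takes 1/8.
Diana is living and takes 1/8.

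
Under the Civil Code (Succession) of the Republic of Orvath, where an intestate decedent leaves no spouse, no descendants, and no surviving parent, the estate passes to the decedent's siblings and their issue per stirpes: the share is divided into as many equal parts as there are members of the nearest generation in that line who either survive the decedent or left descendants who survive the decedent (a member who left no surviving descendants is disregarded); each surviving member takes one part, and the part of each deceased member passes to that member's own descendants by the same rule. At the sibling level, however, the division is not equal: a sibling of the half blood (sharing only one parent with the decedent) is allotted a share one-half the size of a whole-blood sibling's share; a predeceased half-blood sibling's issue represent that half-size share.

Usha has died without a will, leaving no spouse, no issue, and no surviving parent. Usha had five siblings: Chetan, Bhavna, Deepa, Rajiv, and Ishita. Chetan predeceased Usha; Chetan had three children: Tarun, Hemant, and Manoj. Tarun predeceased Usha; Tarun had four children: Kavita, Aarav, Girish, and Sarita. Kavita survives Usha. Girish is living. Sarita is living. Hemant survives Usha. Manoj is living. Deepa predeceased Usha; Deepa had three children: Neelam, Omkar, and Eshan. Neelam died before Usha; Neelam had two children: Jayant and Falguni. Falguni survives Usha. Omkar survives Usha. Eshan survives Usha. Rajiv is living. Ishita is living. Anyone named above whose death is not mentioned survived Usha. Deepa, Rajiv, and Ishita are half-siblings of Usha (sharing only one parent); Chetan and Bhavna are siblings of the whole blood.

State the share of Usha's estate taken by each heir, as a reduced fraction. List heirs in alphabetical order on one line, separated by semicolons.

No spouse, descendants, or parent survives, so the estate passes to Usha's siblings per stirpes.
Half-blood siblings count for one-half the weight of whole-blood siblings at the initial division.
Dividing 1 in proportion to weights (total weight 7/2): Chetan (weight 1) → 2/7; Bhavna (weight 1) → 2/7; Deepa (weight 1/2) → 1/7; Rajiv (weight 1/2) → 1/7; Ishita (weight 1/2) → 1/7.
Chetan predeceased; the 2/7 allotted to Chetan's branch passes to Chetan's issue by representation.
The 2/7 is divided into 3 equal shares of 2/21 among Tarun, Hemant, Manoj.
Tarun predeceased; the 2/21 allotted to Tarun's branch passes to Tarun's issue by representation.
The 2/21 is divided into 4 equal shares of 1/42 among Kavita, Aarav, Girish, Sarita.
Kavita is living and takes 1/42.
Aarav is living and takes 1/42.
Girish is living and takes 1/42.
Sarita is living and takes 1/42.
Hemant is living and takes 2/21.
Manoj is living and takes 2/21.
Bhavna is living and takes 2/7.
Deepa predeceased; the 1/7 allotted to Deepa's branch passes to Deepa's issue by representation.
The 1/7 is divided into 3 equal shares of 1/21 among Neelam, Omkar, Eshan.
Neelam predeceased; the 1/21 allotted to Neelam's branch passes to Neelam's issue by representation.
The 1/21 is divided into 2 equal shares of 1/42 among Jayant, Falguni.
Jayant is living and takes 1/42.
Falguni is living and takes 1/42.
Omkar is living and takes 1/21.
Eshan is living and takes 1/21.
Rajiv is living and takes 1/7.
Ishita is living and takes 1/7.

Aarav 1/42; Bhavna 2/7; Eshan 1/21; Falguni 1/42; Girish 1/42; Hemant 2/21; Ishita 1/7; Jayant 1/42; Kavita 1/42; Manoj 2/21; Omkar 1/21; Rajiv 1/7; Sarita 1/42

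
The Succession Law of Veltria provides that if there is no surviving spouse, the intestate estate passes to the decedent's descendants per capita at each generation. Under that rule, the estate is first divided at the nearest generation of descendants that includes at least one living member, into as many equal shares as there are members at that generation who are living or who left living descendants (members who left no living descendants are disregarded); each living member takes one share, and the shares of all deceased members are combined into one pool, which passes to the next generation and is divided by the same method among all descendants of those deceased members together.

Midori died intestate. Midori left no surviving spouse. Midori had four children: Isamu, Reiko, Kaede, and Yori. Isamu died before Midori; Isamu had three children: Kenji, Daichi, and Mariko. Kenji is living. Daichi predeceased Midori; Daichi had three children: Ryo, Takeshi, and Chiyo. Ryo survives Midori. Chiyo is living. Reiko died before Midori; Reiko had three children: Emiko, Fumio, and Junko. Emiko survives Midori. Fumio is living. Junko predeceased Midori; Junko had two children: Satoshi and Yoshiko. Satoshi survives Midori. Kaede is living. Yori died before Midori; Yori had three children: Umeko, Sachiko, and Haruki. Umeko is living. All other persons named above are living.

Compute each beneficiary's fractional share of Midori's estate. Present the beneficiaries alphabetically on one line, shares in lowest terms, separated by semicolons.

Chiyo 1/30; Emiko 1/12; Fumio 1/12; Haruki 1/12; Kaede 1/4; Kenji 1/12; Mariko 1/12; Ryo 1/30; Sachiko 1/12; Satoshi 1/30; Takeshi 1/30; Umeko 1/12; Yoshiko 1/30

There is no surviving spouse, so the entire estate passes to Midori's descendants per capita at each generation.
At generation 1 (Isamu, Reiko, Kaede, Yori) there are 4 shares of (1)/4 = 1/4 each.
Living: Kaede — each takes 1/4.
Deceased: Isamu, Reiko, and Yori. Their combined 3/4 is pooled and carried to generation 2.
At generation 2 (Kenji, Daichi, Mariko, Emiko, Fumio, Junko, Umeko, Sachiko, Haruki) there are 9 shares of (3/4)/9 = 1/12 each.
Living: Kenji, Mariko, Emiko, Fumio, Umeko, Sachiko, and Haruki — each takes 1/12.
Deceased: Daichi and Junko. Their combined 1/6 is pooled and carried to generation 3.
At generation 3 (Ryo, Takeshi, Chiyo, Satoshi, Yoshiko) there are 5 shares of (1/6)/5 = 1/30 each.
Living: Ryo, Takeshi, Chiyo, Satoshi, and Yoshiko — each takes 1/30.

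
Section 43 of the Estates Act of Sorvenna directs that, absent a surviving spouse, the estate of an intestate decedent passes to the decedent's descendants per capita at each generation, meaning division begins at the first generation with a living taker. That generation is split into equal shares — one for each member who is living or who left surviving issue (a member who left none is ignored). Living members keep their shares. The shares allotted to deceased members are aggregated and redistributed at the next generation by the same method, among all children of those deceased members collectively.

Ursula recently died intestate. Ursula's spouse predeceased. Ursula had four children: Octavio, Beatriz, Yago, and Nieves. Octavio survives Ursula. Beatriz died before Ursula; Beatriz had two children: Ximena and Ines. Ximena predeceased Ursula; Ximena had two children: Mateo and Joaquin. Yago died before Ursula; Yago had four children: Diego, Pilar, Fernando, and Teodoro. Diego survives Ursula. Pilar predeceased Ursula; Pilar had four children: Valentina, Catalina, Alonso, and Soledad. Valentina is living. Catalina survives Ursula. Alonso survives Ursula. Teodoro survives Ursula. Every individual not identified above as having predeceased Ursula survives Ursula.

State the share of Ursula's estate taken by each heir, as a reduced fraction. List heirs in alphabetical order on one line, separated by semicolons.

There is no surviving spouse, so the entire estate passes to Ursula's descendants per capita at each generation.
At generation 1 (Octavio, Beatriz, Yago, Nieves) there are 4 shares of (1)/4 = 1/4 each.
Living: Octavio and Nieves — each takes 1/4.
Deceased: Beatriz and Yago. Their combined 1/2 is pooled and carried to generation 2.
At generation 2 (Ximena, Ines, Diego, Pilar, Fernando, Teodoro) there are 6 shares of (1/2)/6 = 1/12 each.
Living: Ines, Diego, Fernando, and Teodoro — each takes 1/12.
Deceased: Ximena and Pilar. Their combined 1/6 is pooled and carried to generation 3.
At generation 3 (Mateo, Joaquin, Valentina, Catalina, Alonso, Soledad) there are 6 shares of (1/6)/6 = 1/36 each.
Living: Mateo, Joaquin, Valentina, Catalina, Alonso, and Soledad — each takes 1/36.

Alonso 1/36; Catalina 1/36; Diego 1/12; Fernando 1/12; Ines 1/12; Joaquin 1/36; Mateo 1/36; Nieves 1/4; Octavio 1/4; Soledad 1/36; Teodoro 1/12; Valentina 1/36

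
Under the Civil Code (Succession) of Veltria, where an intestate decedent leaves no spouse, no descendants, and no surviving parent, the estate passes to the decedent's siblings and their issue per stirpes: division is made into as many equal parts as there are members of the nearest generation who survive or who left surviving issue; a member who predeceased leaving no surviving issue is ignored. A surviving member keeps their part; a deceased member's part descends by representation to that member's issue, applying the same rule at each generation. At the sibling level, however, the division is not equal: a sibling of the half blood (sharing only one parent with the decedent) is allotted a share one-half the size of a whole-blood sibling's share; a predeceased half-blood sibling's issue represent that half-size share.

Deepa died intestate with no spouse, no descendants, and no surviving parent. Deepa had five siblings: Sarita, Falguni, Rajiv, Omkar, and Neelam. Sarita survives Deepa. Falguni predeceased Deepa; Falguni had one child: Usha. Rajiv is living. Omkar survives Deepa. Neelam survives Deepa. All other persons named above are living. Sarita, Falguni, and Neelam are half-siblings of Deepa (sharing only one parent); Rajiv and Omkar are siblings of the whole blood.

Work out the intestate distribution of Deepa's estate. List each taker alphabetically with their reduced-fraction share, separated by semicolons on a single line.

Neelam 1/7; Omkar 2/7; Rajiv 2/7; Sarita 1/7; Usha 1/7

No spouse, descendants, or parent survives, so the estate passes to Deepa's siblings per stirpes.
Half-blood siblings count for one-half the weight of whole-blood siblings at the initial division.
Dividing 1 in proportion to weights (total weight 7/2): Sarita (weight 1/2) → 1/7; Falguni (weight 1/2) → 1/7; Rajiv (weight 1) → 2/7; Omkar (weight 1) → 2/7; Neelam (weight 1/2) → 1/7.
Sarita is living and takes 1/7.
Falguni predeceased; the 1/7 allotted to Falguni's branch passes to Falguni's issue by representation.
Usha is the sole taker at this level and receives the full 1/7.
Rajiv is living and takes 2/7.
Omkar is living and takes 2/7.
Neelam is living and takes 1/7.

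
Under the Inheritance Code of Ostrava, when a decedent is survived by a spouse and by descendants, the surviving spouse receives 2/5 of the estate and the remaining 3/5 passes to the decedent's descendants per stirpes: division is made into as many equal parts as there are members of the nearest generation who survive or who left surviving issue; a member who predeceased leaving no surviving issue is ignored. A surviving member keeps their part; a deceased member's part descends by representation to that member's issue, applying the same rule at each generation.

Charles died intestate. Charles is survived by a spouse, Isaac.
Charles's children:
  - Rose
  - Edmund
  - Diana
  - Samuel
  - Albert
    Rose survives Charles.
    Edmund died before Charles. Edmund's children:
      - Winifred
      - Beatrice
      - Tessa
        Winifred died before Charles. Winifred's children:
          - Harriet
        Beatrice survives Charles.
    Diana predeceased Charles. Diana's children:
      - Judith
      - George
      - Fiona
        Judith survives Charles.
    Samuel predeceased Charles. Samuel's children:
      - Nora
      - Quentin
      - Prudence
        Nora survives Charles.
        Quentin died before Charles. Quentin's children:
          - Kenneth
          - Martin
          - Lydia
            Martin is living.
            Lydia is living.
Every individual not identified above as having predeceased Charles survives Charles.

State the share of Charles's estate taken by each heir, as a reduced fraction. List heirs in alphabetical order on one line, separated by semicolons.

Albert 3/25; Beatrice 1/25; Fiona 1/25; George 1/25; Harriet 1/25; Isaac 2/5; Judith 1/25; Kenneth 1/75; Lydia 1/75; Martin 1/75; Nora 1/25; Prudence 1/25; Rose 3/25; Tessa 1/25

Isaac, as surviving spouse, takes 2/5.
The remaining 3/5 passes to Charles's descendants per stirpes.
The 3/5 is divided into 5 equal shares of 3/25 among Rose, Edmund, Diana, Samuel, Albert.
Rose is living and takes 3/25.
Edmund predeceased; the 3/25 allotted to Edmund's branch passes to Edmund's issue by representation.
The 3/25 is divided into 3 equal shares of 1/25 among Winifred, Beatrice, Tessa.
Winifred predeceased; the 1/25 allotted to Winifred's branch passes to Winifred's issue by representation.
Harriet is the sole taker at this level and receives the full 1/25.
Beatrice is living and takes 1/25.
Tessa is living and takes 1/25.
Diana predeceased; the 3/25 allotted to Diana's branch passes to Diana's issue by representation.
The 3/25 is divided into 3 equal shares of 1/25 among Judith, George, Fiona.
Judith is living and takes 1/25.
George is living and takes 1/25.
Fiona is living and takes 1/25.
Samuel predeceased; the 3/25 allotted to Samuel's branch passes to Samuel's issue by representation.
The 3/25 is divided into 3 equal shares of 1/25 among Nora, Quentin, Prudence.
Nora is living and takes 1/25.
Quentin predeceased; the 1/25 allotted to Quentin's branch passes to Quentin's issue by representation.
The 1/25 is divided into 3 equal shares of 1/75 among Kenneth, Martin, Lydia.
Kenneth is living and takes 1/75.
Martin is living and takes 1/75.
Lydia is living and takes 1/75.
Prudence is living and takes 1/25.
Albert is living and takes 3/25.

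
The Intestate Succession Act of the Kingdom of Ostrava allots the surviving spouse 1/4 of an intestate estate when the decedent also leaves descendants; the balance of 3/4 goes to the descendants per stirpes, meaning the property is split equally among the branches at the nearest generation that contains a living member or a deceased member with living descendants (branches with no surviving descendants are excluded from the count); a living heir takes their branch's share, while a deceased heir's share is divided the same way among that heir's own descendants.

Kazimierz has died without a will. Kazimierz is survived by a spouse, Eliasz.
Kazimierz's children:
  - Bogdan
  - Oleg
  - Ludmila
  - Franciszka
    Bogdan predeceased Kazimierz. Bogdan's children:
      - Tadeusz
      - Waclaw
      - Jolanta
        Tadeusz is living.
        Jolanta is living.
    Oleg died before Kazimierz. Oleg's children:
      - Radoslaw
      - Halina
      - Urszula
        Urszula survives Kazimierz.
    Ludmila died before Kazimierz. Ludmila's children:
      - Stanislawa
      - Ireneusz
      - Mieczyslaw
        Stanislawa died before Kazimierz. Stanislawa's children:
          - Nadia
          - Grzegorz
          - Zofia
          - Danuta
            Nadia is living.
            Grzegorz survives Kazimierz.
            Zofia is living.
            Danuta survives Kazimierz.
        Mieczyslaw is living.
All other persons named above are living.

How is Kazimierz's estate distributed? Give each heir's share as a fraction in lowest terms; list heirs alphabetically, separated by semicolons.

Eliasz, as surviving spouse, takes 1/4.
The remaining 3/4 passes to Kazimierz's descendants per stirpes.
The 3/4 is divided into 4 equal shares of 3/16 among Bogdan, Oleg, Ludmila, Franciszka.
Bogdan predeceased; the 3/16 allotted to Bogdan's branch passes to Bogdan's issue by representation.
The 3/16 is divided into 3 equal shares of 1/16 among Tadeusz, Waclaw, Jolanta.
Tadeusz is living and takes 1/16.
Waclaw is living and takes 1/16.
Jolanta is living and takes 1/16.
Oleg predeceased; the 3/16 allotted to Oleg's branch passes to Oleg's issue by representation.
The 3/16 is divided into 3 equal shares of 1/16 among Radoslaw, Halina, Urszula.
Radoslaw is living and takes 1/16.
Halina is living and takes 1/16.
Urszula is living and takes 1/16.
Ludmila predeceased; the 3/16 allotted to Ludmila's branch passes to Ludmila's issue by representation.
The 3/16 is divided into 3 equal shares of 1/16 among Stanislawa, Ireneusz, Mieczyslaw.
Stanislawa predeceased; the 1/16 allotted to Stanislawa's branch passes to Stanislawa's issue by representation.
The 1/16 is divided into 4 equal shares of 1/64 among Nadia, Grzegorz, Zofia, Danuta.
Nadia is living and takes 1/64.
Grzegorz is living and takes 1/64.
Zofia is living and takes 1/64.
Danuta is living and takes 1/64.
Ireneusz is living and takes 1/16.
Mieczyslaw is living and takes 1/16.
Franciszka is living and takes 3/16.

Danuta 1/64; Eliasz 1/4; Franciszka 3/16; Grzegorz 1/64; Halina 1/16; Ireneusz 1/16; Jolanta 1/16; Mieczyslaw 1/16; Nadia 1/64; Radoslaw 1/16; Tadeusz 1/16; Urszula 1/16; Waclaw 1/16; Zofia 1/64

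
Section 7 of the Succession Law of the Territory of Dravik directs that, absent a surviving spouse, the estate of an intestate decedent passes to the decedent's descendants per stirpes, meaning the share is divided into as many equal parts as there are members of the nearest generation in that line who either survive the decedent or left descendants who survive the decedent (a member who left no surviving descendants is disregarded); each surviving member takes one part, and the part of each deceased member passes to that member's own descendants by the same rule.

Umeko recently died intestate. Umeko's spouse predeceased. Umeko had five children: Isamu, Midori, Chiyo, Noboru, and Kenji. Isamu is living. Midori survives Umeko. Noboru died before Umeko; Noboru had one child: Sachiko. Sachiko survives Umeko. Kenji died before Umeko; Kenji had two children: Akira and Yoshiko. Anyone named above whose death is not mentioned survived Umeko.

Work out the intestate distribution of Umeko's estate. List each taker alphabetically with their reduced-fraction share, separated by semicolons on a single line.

Akira 1/10; Chiyo 1/5; Isamu 1/5; Midori 1/5; Sachiko 1/5; Yoshiko 1/10

There is no surviving spouse, so the entire estate passes to Umeko's descendants per stirpes.
The estate is divided into 5 equal shares of 1/5 among Isamu, Midori, Chiyo, Noboru, Kenji.
Isamu is living and takes 1/5.
Midori is living and takes 1/5.
Chiyo is living and takes 1/5.
Noboru predeceased; the 1/5 allotted to Noboru's branch passes to Noboru's issue by representation.
Sachiko is the sole taker at this level and receives the full 1/5.
Kenji predeceased; the 1/5 allotted to Kenji's branch passes to Kenji's issue by representation.
The 1/5 is divided into 2 equal shares of 1/10 among Akira, Yoshiko.
Akira is living and takes 1/10.
Yoshiko is living and takes 1/10.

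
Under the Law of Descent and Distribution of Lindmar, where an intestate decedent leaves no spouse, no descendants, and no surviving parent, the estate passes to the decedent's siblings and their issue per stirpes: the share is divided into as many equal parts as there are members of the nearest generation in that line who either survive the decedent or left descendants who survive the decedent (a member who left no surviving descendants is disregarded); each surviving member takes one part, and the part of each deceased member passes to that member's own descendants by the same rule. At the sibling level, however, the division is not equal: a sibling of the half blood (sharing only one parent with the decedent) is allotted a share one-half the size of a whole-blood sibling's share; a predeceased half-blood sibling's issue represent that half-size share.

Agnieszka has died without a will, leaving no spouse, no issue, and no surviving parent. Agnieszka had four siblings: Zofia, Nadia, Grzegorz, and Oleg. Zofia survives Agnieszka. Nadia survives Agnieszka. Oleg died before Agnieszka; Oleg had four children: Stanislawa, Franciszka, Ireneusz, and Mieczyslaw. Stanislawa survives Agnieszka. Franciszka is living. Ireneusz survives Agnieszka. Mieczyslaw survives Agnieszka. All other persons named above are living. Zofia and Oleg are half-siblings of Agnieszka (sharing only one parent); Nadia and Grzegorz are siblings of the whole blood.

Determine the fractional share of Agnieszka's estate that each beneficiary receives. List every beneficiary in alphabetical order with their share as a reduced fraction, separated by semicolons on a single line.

Franciszka 1/24; Grzegorz 1/3; Ireneusz 1/24; Mieczyslaw 1/24; Nadia 1/3; Stanislawa 1/24; Zofia 1/6

No spouse, descendants, or parent survives, so the estate passes to Agnieszka's siblings per stirpes.
Half-blood siblings count for one-half the weight of whole-blood siblings at the initial division.
Dividing 1 in proportion to weights (total weight 3): Zofia (weight 1/2) → 1/6; Nadia (weight 1) → 1/3; Grzegorz (weight 1) → 1/3; Oleg (weight 1/2) → 1/6.
Zofia is living and takes 1/6.
Nadia is living and takes 1/3.
Grzegorz is living and takes 1/3.
Oleg predeceased; the 1/6 allotted to Oleg's branch passes to Oleg's issue by representation.
The 1/6 is divided into 4 equal shares of 1/24 among Stanislawa, Franciszka, Ireneusz, Mieczyslaw.
Stanislawa is living and takes 1/24.
Franciszka is living and takes 1/24.
Ireneusz is living and takes 1/24.
Mieczyslaw is living and takes 1/24.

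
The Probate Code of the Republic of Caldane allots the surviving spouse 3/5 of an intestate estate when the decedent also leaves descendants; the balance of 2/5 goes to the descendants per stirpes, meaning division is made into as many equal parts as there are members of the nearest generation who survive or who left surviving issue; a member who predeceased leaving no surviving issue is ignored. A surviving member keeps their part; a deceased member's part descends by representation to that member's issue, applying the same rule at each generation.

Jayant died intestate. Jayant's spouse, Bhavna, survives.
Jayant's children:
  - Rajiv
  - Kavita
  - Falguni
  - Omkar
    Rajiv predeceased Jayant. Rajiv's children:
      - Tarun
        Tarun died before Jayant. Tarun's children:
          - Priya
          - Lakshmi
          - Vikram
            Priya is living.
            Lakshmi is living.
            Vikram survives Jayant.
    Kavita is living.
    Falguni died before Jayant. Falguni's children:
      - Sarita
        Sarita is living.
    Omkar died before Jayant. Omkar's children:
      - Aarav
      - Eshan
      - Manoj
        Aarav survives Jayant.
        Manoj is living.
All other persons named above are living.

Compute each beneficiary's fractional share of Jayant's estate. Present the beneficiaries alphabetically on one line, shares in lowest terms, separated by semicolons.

Aarav 1/30; Bhavna 3/5; Eshan 1/30; Kavita 1/10; Lakshmi 1/30; Manoj 1/30; Priya 1/30; Sarita 1/10; Vikram 1/30

Bhavna, as surviving spouse, takes 3/5.
The remaining 2/5 passes to Jayant's descendants per stirpes.
The 2/5 is divided into 4 equal shares of 1/10 among Rajiv, Kavita, Falguni, Omkar.
Rajiv predeceased; the 1/10 allotted to Rajiv's branch passes to Rajiv's issue by representation.
Tarun's line is the sole branch at this level, so the full 1/10 passes to Tarun's issue by representation.
The 1/10 is divided into 3 equal shares of 1/30 among Priya, Lakshmi, Vikram.
Priya is living and takes 1/30.
Lakshmi is living and takes 1/30.
Vikram is living and takes 1/30.
Kavita is living and takes 1/10.
Falguni predeceased; the 1/10 allotted to Falguni's branch passes to Falguni's issue by representation.
Sarita is the sole taker at this level and receives the full 1/10.
Omkar predeceased; the 1/10 allotted to Omkar's branch passes to Omkar's issue by representation.
The 1/10 is divided into 3 equal shares of 1/30 among Aarav, Eshan, Manoj.
Aarav is living and takes 1/30.
Eshan is living and takes 1/30.
Manoj is living and takes 1/30.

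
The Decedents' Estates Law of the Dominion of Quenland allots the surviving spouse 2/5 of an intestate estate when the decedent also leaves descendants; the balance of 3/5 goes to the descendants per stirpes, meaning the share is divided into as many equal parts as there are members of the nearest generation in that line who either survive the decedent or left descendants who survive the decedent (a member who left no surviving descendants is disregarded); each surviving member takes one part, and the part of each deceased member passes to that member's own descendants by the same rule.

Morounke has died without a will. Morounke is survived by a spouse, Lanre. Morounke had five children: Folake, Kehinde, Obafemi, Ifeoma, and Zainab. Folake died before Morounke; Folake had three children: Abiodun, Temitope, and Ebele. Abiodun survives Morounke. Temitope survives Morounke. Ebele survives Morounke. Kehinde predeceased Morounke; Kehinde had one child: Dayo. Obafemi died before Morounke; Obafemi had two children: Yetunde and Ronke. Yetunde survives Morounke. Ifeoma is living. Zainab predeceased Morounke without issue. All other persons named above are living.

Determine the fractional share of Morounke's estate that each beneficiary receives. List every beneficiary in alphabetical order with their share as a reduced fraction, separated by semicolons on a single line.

Lanre, as surviving spouse, takes 2/5.
The remaining 3/5 passes to Morounke's descendants per stirpes.
Zainab left no surviving issue, so that branch lapses and is disregarded.
The 3/5 is divided into 4 equal shares of 3/20 among Folake, Kehinde, Obafemi, Ifeoma.
Folake predeceased; the 3/20 allotted to Folake's branch passes to Folake's issue by representation.
The 3/20 is divided into 3 equal shares of 1/20 among Abiodun, Temitope, Ebele.
Abiodun is living and takes 1/20.
Temitope is living and takes 1/20.
Ebele is living and takes 1/20.
Kehinde predeceased; the 3/20 allotted to Kehinde's branch passes to Kehinde's issue by representation.
Dayo is the sole taker at this level and receives the full 3/20.
Obafemi predeceased; the 3/20 allotted to Obafemi's branch passes to Obafemi's issue by representation.
The 3/20 is divided into 2 equal shares of 3/40 among Yetunde, Ronke.
Yetunde is living and takes 3/40.
Ronke is living and takes 3/40.
Ifeoma is living and takes 3/20.

Abiodun 1/20; Dayo 3/20; Ebele 1/20; Ifeoma 3/20; Lanre 2/5; Ronke 3/40; Temitope 1/20; Yetunde 3/40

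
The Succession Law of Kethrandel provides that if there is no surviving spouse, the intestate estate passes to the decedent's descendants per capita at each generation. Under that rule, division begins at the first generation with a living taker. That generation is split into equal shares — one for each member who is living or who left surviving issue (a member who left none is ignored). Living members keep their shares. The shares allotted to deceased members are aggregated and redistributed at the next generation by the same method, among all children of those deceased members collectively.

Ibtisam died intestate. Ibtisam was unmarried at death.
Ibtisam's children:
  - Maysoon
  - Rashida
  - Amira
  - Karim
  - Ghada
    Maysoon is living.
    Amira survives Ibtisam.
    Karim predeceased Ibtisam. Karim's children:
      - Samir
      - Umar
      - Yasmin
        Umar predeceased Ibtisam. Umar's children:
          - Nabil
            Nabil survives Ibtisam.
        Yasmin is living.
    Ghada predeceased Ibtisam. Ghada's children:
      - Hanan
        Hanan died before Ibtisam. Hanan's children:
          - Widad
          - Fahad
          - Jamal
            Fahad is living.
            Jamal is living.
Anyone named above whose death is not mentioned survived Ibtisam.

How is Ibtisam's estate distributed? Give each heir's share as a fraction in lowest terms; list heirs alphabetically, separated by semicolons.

There is no surviving spouse, so the entire estate passes to Ibtisam's descendants per capita at each generation.
At generation 1 (Maysoon, Rashida, Amira, Karim, Ghada) there are 5 shares of (1)/5 = 1/5 each.
Living: Maysoon, Rashida, and Amira — each takes 1/5.
Deceased: Karim and Ghada. Their combined 2/5 is pooled and carried to generation 2.
At generation 2 (Samir, Umar, Yasmin, Hanan) there are 4 shares of (2/5)/4 = 1/10 each.
Living: Samir and Yasmin — each takes 1/10.
Deceased: Umar and Hanan. Their combined 1/5 is pooled and carried to generation 3.
At generation 3 (Nabil, Widad, Fahad, Jamal) there are 4 shares of (1/5)/4 = 1/20 each.
Living: Nabil, Widad, Fahad, and Jamal — each takes 1/20.

Amira 1/5; Fahad 1/20; Jamal 1/20; Maysoon 1/5; Nabil 1/20; Rashida 1/5; Samir 1/10; Widad 1/20; Yasmin 1/10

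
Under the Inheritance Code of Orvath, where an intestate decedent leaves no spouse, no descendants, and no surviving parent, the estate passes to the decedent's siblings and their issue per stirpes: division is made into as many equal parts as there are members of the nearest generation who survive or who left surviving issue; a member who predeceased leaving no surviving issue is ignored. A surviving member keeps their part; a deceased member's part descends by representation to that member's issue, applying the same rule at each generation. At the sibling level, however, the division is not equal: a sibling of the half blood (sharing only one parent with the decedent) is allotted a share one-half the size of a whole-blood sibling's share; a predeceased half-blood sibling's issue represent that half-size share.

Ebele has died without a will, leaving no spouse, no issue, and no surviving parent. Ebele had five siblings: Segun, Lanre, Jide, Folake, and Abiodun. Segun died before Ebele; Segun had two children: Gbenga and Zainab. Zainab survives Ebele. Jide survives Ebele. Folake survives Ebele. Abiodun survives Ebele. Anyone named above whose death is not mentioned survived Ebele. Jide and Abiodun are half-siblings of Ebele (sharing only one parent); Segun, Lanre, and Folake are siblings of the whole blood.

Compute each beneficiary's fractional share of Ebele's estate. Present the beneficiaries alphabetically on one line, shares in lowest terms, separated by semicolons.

No spouse, descendants, or parent survives, so the estate passes to Ebele's siblings per stirpes.
Half-blood siblings count for one-half the weight of whole-blood siblings at the initial division.
Dividing 1 in proportion to weights (total weight 4): Segun (weight 1) → 1/4; Lanre (weight 1) → 1/4; Jide (weight 1/2) → 1/8; Folake (weight 1) → 1/4; Abiodun (weight 1/2) → 1/8.
Segun predeceased; the 1/4 allotted to Segun's branch passes to Segun's issue by representation.
The 1/4 is divided into 2 equal shares of 1/8 among Gbenga, Zainab.
Gbenga is living and takes 1/8.
Zainab is living and takes 1/8.
Lanre is living and takes 1/4.
Jide is living and takes 1/8.
Folake is living and takes 1/4.
Abiodun is living and takes 1/8.

Abiodun 1/8; Folake 1/4; Gbenga 1/8; Jide 1/8; Lanre 1/4; Zainab 1/8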